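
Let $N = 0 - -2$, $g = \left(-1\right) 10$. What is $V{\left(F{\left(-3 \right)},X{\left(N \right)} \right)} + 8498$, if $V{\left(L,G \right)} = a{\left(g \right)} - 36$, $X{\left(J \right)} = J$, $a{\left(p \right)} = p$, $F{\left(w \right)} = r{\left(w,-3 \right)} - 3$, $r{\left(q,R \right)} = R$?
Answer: $8452$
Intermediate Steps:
$F{\left(w \right)} = -6$ ($F{\left(w \right)} = -3 - 3 = -6$)
$g = -10$
$N = 2$ ($N = 0 + 2 = 2$)
$V{\left(L,G \right)} = -46$ ($V{\left(L,G \right)} = -10 - 36 = -46$)
$V{\left(F{\left(-3 \right)},X{\left(N \right)} \right)} + 8498 = -46 + 8498 = 8452$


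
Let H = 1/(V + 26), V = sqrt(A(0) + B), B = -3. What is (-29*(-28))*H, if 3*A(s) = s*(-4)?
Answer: 3016/97 - 116*I*sqrt(3)/97 ≈ 31.093 - 2.0713*I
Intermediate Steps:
A(s) = -4*s/3 (A(s) = (s*(-4))/3 = (-4*s)/3 = -4*s/3)
V = I*sqrt(3) (V = sqrt(-4/3*0 - 3) = sqrt(0 - 3) = sqrt(-3) = I*sqrt(3) ≈ 1.732*I)
H = 1/(26 + I*sqrt(3)) (H = 1/(I*sqrt(3) + 26) = 1/(26 + I*sqrt(3)) ≈ 0.038292 - 0.0025509*I)
(-29*(-28))*H = (-29*(-28))*(26/679 - I*sqrt(3)/679) = 812*(26/679 - I*sqrt(3)/679) = 3016/97 - 116*I*sqrt(3)/97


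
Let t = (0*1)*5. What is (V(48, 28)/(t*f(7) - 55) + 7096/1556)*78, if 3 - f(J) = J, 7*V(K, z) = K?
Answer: 51816804/149765 ≈ 345.99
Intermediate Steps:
t = 0 (t = 0*5 = 0)
V(K, z) = K/7
f(J) = 3 - J
(V(48, 28)/(t*f(7) - 55) + 7096/1556)*78 = (((1/7)*48)/(0*(3 - 1*7) - 55) + 7096/1556)*78 = (48/(7*(0*(3 - 7) - 55)) + 7096*(1/1556))*78 = (48/(7*(0*(-4) - 55)) + 1774/389)*78 = (48/(7*(0 - 55)) + 1774/389)*78 = ((48/7)/(-55) + 1774/389)*78 = ((48/7)*(-1/55) + 1774/389)*78 = (-48/385 + 1774/389)*78 = (664318/149765)*78 = 51816804/149765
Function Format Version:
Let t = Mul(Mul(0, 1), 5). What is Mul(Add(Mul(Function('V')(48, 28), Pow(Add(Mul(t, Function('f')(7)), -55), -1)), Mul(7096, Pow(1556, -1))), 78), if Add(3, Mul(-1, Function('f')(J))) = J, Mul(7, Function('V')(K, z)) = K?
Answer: Rational(51816804, 149765) ≈ 345.99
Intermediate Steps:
t = 0 (t = Mul(0, 5) = 0)
Function('V')(K, z) = Mul(Rational(1, 7), K)
Function('f')(J) = Add(3, Mul(-1, J))
Mul(Add(Mul(Function('V')(48, 28), Pow(Add(Mul(t, Function('f')(7)), -55), -1)), Mul(7096, Pow(1556, -1))), 78) = Mul(Add(Mul(Mul(Rational(1, 7), 48), Pow(Add(Mul(0, Add(3, Mul(-1, 7))), -55), -1)), Mul(7096, Pow(1556, -1))), 78) = Mul(Add(Mul(Rational(48, 7), Pow(Add(Mul(0, Add(3, -7)), -55), -1)), Mul(7096, Rational(1, 1556))), 78) = Mul(Add(Mul(Rational(48, 7), Pow(Add(Mul(0, -4), -55), -1)), Rational(1774, 389)), 78) = Mul(Add(Mul(Rational(48, 7), Pow(Add(0, -55), -1)), Rational(1774, 389)), 78) = Mul(Add(Mul(Rational(48, 7), Pow(-55, -1)), Rational(1774, 389)), 78) = Mul(Add(Mul(Rational(48, 7), Rational(-1, 55)), Rational(1774, 389)), 78) = Mul(Add(Rational(-48, 385), Rational(1774, 389)), 78) = Mul(Rational(664318, 149765), 78) = Rational(51816804, 149765)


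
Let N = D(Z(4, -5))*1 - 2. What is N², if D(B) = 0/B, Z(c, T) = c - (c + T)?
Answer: 4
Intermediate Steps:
Z(c, T) = -T (Z(c, T) = c - (T + c) = c + (-T - c) = -T)
D(B) = 0
N = -2 (N = 0*1 - 2 = 0 - 2 = -2)
N² = (-2)² = 4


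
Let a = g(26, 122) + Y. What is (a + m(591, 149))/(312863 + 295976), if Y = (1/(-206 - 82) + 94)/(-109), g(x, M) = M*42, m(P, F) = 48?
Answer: 162332353/19112673888 ≈ 0.0084934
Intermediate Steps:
g(x, M) = 42*M
Y = -27071/31392 (Y = -(1/(-288) + 94)/109 = -(-1/288 + 94)/109 = -1/109*27071/288 = -27071/31392 ≈ -0.86235)
a = 160825537/31392 (a = 42*122 - 27071/31392 = 5124 - 27071/31392 = 160825537/31392 ≈ 5123.1)
(a + m(591, 149))/(312863 + 295976) = (160825537/31392 + 48)/(312863 + 295976) = (162332353/31392)/608839 = (162332353/31392)*(1/608839) = 162332353/19112673888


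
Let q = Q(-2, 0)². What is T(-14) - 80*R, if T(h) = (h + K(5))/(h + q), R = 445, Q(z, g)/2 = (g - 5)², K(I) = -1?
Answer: -88501615/2486 ≈ -35600.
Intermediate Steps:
Q(z, g) = 2*(-5 + g)² (Q(z, g) = 2*(g - 5)² = 2*(-5 + g)²)
q = 2500 (q = (2*(-5 + 0)²)² = (2*(-5)²)² = (2*25)² = 50² = 2500)
T(h) = (-1 + h)/(2500 + h) (T(h) = (h - 1)/(h + 2500) = (-1 + h)/(2500 + h))
T(-14) - 80*R = (-1 - 14)/(2500 - 14) - 80*445 = -15/2486 - 35600 = -88501615/2486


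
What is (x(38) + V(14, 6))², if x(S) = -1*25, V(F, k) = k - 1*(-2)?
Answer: 289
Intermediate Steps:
V(F, k) = 2 + k (V(F, k) = k + 2 = 2 + k)
x(S) = -25
(x(38) + V(14, 6))² = (-25 + (2 + 6))² = (-25 + 8)² = (-17)² = 289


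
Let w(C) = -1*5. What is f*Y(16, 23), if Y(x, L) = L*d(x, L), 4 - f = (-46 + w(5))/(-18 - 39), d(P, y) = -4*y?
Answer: -124844/19 ≈ -6570.7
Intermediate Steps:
w(C) = -5
d(P, y) = -4*y
f = 59/19 (f = 4 - (-46 - 5)/(-18 - 39) = 4 - (-51)/(-57) = 4 - (-51)*(-1)/57 = 4 - 1*17/19 = 4 - 17/19 = 59/19 ≈ 3.1053)
Y(x, L) = -4*L**2 (Y(x, L) = L*(-4*L) = -4*L**2)
f*Y(16, 23) = 59*(-4*23**2)/19 = 59*(-4*529)/19 = (59/19)*(-2116) = -124844/19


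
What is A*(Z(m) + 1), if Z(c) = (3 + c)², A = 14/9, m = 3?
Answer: 518/9 ≈ 57.556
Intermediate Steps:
A = 14/9 (A = 14*(⅑) = 14/9 ≈ 1.5556)
A*(Z(m) + 1) = 14*((3 + 3)² + 1)/9 = 14*(6² + 1)/9 = 14*(36 + 1)/9 = (14/9)*37 = 518/9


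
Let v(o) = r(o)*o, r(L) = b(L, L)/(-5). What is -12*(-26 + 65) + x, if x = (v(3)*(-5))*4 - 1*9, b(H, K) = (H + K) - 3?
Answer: -441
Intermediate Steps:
b(H, K) = -3 + H + K
r(L) = ⅗ - 2*L/5 (r(L) = (-3 + L + L)/(-5) = (-3 + 2*L)*(-⅕) = ⅗ - 2*L/5)
v(o) = o*(⅗ - 2*o/5) (v(o) = (⅗ - 2*o/5)*o = o*(⅗ - 2*o/5))
x = 27 (x = (((⅕)*3*(3 - 2*3))*(-5))*4 - 1*9 = (((⅕)*3*(3 - 6))*(-5))*4 - 9 = (((⅕)*3*(-3))*(-5))*4 - 9 = -9/5*(-5)*4 - 9 = 9*4 - 9 = 36 - 9 = 27)
-12*(-26 + 65) + x = -12*(-26 + 65) + 27 = -12*39 + 27 = -468 + 27 = -441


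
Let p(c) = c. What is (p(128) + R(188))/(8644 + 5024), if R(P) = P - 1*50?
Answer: 133/6834 ≈ 0.019462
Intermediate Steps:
R(P) = -50 + P (R(P) = P - 50 = -50 + P)
(p(128) + R(188))/(8644 + 5024) = (128 + (-50 + 188))/(8644 + 5024) = (128 + 138)/13668 = 266*(1/13668) = 133/6834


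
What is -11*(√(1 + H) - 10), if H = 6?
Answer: 110 - 11*√7 ≈ 80.897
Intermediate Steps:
-11*(√(1 + H) - 10) = -11*(√(1 + 6) - 10) = -11*(√7 - 10) = -11*(-10 + √7) = 110 - 11*√7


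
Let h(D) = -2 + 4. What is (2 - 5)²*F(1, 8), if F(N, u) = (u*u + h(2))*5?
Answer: 2970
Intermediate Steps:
h(D) = 2
F(N, u) = 10 + 5*u² (F(N, u) = (u*u + 2)*5 = (u² + 2)*5 = (2 + u²)*5 = 10 + 5*u²)
(2 - 5)²*F(1, 8) = (2 - 5)²*(10 + 5*8²) = (-3)²*(10 + 5*64) = 9*(10 + 320) = 9*330 = 2970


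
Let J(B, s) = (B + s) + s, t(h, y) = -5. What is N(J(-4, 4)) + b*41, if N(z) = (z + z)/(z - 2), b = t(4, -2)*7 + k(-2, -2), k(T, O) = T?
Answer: -1513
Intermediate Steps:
J(B, s) = B + 2*s
b = -37 (b = -5*7 - 2 = -35 - 2 = -37)
N(z) = 2*z/(-2 + z) (N(z) = (2*z)/(-2 + z) = 2*z/(-2 + z))
N(J(-4, 4)) + b*41 = 2*(-4 + 2*4)/(-2 + (-4 + 2*4)) - 37*41 = 2*(-4 + 8)/(-2 + (-4 + 8)) - 1517 = 2*4/(-2 + 4) - 1517 = 2*4/2 - 1517 = 2*4*(½) - 1517 = 4 - 1517 = -1513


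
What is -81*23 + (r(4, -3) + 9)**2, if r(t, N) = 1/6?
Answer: -64043/36 ≈ -1779.0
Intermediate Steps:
r(t, N) = 1/6
-81*23 + (r(4, -3) + 9)**2 = -81*23 + (1/6 + 9)**2 = -1863 + (55/6)**2 = -1863 + 3025/36 = -64043/36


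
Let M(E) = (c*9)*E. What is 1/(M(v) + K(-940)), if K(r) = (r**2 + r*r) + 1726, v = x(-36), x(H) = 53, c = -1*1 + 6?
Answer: 1/1771311 ≈ 5.6455e-7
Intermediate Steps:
c = 5 (c = -1 + 6 = 5)
v = 53
M(E) = 45*E (M(E) = (5*9)*E = 45*E)
K(r) = 1726 + 2*r**2 (K(r) = (r**2 + r**2) + 1726 = 2*r**2 + 1726 = 1726 + 2*r**2)
1/(M(v) + K(-940)) = 1/(45*53 + (1726 + 2*(-940)**2)) = 1/(2385 + (1726 + 2*883600)) = 1/(2385 + (1726 + 1767200)) = 1/(2385 + 1768926) = 1/1771311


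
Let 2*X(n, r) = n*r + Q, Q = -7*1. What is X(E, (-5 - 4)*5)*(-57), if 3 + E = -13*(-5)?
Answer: 159429/2 ≈ 79715.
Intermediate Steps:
Q = -7
E = 62 (E = -3 - 13*(-5) = -3 + 65 = 62)
X(n, r) = -7/2 + n*r/2 (X(n, r) = (n*r - 7)/2 = (-7 + n*r)/2 = -7/2 + n*r/2)
X(E, (-5 - 4)*5)*(-57) = (-7/2 + (½)*62*((-5 - 4)*5))*(-57) = (-7/2 + (½)*62*(-9*5))*(-57) = (-7/2 + (½)*62*(-45))*(-57) = (-7/2 - 1395)*(-57) = -2797/2*(-57) = 159429/2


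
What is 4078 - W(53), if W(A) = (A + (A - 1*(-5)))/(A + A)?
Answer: 432157/106 ≈ 4077.0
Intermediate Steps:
W(A) = (5 + 2*A)/(2*A) (W(A) = (A + (A + 5))/((2*A)) = (A + (5 + A))*(1/(2*A)) = (5 + 2*A)*(1/(2*A)) = (5 + 2*A)/(2*A))
4078 - W(53) = 4078 - (5/2 + 53)/53 = 4078 - 111/(53*2) = 4078 - 1*111/106 = 4078 - 111/106 = 432157/106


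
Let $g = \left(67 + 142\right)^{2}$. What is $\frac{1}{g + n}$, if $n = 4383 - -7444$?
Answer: $\frac{1}{55508} \approx 1.8015 \cdot 10^{-5}$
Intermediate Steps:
$n = 11827$ ($n = 4383 + 7444 = 11827$)
$g = 43681$ ($g = 209^{2} = 43681$)
$\frac{1}{g + n} = \frac{1}{43681 + 11827} = \frac{1}{55508}$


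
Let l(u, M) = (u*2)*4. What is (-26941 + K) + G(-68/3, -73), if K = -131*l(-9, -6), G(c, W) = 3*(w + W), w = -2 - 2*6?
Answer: -17770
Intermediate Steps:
l(u, M) = 8*u (l(u, M) = (2*u)*4 = 8*u)
w = -14 (w = -2 - 12 = -14)
G(c, W) = -42 + 3*W (G(c, W) = 3*(-14 + W) = -42 + 3*W)
K = 9432 (K = -1048*(-9) = -131*(-72) = 9432)
(-26941 + K) + G(-68/3, -73) = (-26941 + 9432) + (-42 + 3*(-73)) = -17509 + (-42 - 219) = -17509 - 261 = -17770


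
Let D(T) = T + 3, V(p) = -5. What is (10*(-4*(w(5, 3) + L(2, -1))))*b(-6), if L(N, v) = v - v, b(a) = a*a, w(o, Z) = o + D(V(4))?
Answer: -4320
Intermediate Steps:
D(T) = 3 + T
w(o, Z) = -2 + o (w(o, Z) = o + (3 - 5) = o - 2 = -2 + o)
b(a) = a²
L(N, v) = 0
(10*(-4*(w(5, 3) + L(2, -1))))*b(-6) = (10*(-4*((-2 + 5) + 0)))*(-6)² = (10*(-4*(3 + 0)))*36 = (10*(-4*3))*36 = (10*(-12))*36 = -120*36 = -4320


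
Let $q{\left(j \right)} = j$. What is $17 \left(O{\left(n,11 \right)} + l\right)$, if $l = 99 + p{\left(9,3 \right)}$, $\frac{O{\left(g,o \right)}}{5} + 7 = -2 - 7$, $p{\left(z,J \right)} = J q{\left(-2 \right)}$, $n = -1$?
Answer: $221$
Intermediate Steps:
$p{\left(z,J \right)} = - 2 J$ ($p{\left(z,J \right)} = J \left(-2\right) = - 2 J$)
$O{\left(g,o \right)} = -80$ ($O{\left(g,o \right)} = -35 + 5 \left(-2 - 7\right) = -35 + 5 \left(-9\right) = -35 - 45 = -80$)
$l = 93$ ($l = 99 - 6 = 93$)
$17 \left(O{\left(n,11 \right)} + l\right) = 17 \left(-80 + 93\right) = 17 \cdot 13 = 221$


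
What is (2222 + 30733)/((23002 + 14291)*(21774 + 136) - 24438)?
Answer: 10985/272355064 ≈ 4.0333e-5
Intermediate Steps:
(2222 + 30733)/((23002 + 14291)*(21774 + 136) - 24438) = 32955/(37293*21910 - 24438) = 32955/(817089630 - 24438) = 32955/817065192 = 32955*(1/817065192) = 10985/272355064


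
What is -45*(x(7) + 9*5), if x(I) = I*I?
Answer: -4230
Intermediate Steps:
x(I) = I²
-45*(x(7) + 9*5) = -45*(7² + 9*5) = -45*(49 + 45) = -45*94 = -4230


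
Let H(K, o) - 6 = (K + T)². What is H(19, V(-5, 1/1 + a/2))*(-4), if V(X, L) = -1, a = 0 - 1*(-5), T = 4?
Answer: -2140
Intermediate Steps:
a = 5 (a = 0 + 5 = 5)
H(K, o) = 6 + (4 + K)² (H(K, o) = 6 + (K + 4)² = 6 + (4 + K)²)
H(19, V(-5, 1/1 + a/2))*(-4) = (6 + (4 + 19)²)*(-4) = (6 + 23²)*(-4) = (6 + 529)*(-4) = 535*(-4) = -2140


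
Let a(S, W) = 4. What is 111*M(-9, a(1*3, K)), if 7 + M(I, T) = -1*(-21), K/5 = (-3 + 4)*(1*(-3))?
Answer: 1554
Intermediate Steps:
K = -15 (K = 5*((-3 + 4)*(1*(-3))) = 5*(1*(-3)) = 5*(-3) = -15)
M(I, T) = 14 (M(I, T) = -7 - 1*(-21) = -7 + 21 = 14)
111*M(-9, a(1*3, K)) = 111*14 = 1554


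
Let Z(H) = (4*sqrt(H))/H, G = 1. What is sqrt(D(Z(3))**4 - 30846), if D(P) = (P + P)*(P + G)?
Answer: sqrt(-233438 + 1245184*sqrt(3))/9 ≈ 154.09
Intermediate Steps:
Z(H) = 4/sqrt(H)
D(P) = 2*P*(1 + P) (D(P) = (P + P)*(P + 1) = (2*P)*(1 + P) = 2*P*(1 + P))
sqrt(D(Z(3))**4 - 30846) = sqrt((2*(4/sqrt(3))*(1 + 4/sqrt(3)))**4 - 30846) = sqrt((2*(4*(sqrt(3)/3))*(1 + 4*(sqrt(3)/3)))**4 - 30846) = sqrt((2*(4*sqrt(3)/3)*(1 + 4*sqrt(3)/3))**4 - 30846) = sqrt((8*sqrt(3)*(1 + 4*sqrt(3)/3)/3)**4 - 30846) = sqrt(4096*(1 + 4*sqrt(3)/3)**4/9 - 30846) = sqrt(-30846 + 4096*(1 + 4*sqrt(3)/3)**4/9)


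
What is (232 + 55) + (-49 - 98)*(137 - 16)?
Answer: -17500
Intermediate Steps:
(232 + 55) + (-49 - 98)*(137 - 16) = 287 - 147*121 = 287 - 17787 = -17500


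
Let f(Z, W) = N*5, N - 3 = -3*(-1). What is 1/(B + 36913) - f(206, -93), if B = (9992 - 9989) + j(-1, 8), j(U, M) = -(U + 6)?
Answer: -1107329/36911 ≈ -30.000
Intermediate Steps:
N = 6 (N = 3 - 3*(-1) = 3 + 3 = 6)
f(Z, W) = 30 (f(Z, W) = 6*5 = 30)
j(U, M) = -6 - U (j(U, M) = -(6 + U) = -6 - U)
B = -2 (B = (9992 - 9989) + (-6 - 1*(-1)) = 3 + (-6 + 1) = 3 - 5 = -2)
1/(B + 36913) - f(206, -93) = 1/(-2 + 36913) - 1*30 = 1/36911 - 30 = -1107329/36911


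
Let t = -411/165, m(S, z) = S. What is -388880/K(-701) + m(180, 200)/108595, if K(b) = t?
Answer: 464534664532/2975503 ≈ 1.5612e+5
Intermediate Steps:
t = -137/55 (t = -411*1/165 = -137/55 ≈ -2.4909)
K(b) = -137/55
-388880/K(-701) + m(180, 200)/108595 = -388880/(-137/55) + 180/108595 = -388880*(-55/137) + 180*(1/108595) = 21388400/137 + 36/21719 = 464534664532/2975503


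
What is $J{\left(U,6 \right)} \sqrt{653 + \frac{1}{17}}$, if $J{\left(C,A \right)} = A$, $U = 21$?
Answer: $\frac{6 \sqrt{188734}}{17} \approx 153.33$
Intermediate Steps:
$J{\left(U,6 \right)} \sqrt{653 + \frac{1}{17}} = 6 \sqrt{653 + \frac{1}{17}} = 6 \sqrt{\frac{11102}{17}} = 6 \frac{\sqrt{188734}}{17} = \frac{6 \sqrt{188734}}{17}$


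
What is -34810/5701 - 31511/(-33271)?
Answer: -978519299/189677971 ≈ -5.1588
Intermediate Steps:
-34810/5701 - 31511/(-33271) = -34810*1/5701 - 31511*(-1/33271) = -34810/5701 + 31511/33271 = -978519299/189677971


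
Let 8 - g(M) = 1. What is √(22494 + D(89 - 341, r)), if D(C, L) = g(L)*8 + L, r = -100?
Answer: 5*√898 ≈ 149.83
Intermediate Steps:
g(M) = 7 (g(M) = 8 - 1*1 = 8 - 1 = 7)
D(C, L) = 56 + L (D(C, L) = 7*8 + L = 56 + L)
√(22494 + D(89 - 341, r)) = √(22494 + (56 - 100)) = √(22494 - 44) = √22450 = 5*√898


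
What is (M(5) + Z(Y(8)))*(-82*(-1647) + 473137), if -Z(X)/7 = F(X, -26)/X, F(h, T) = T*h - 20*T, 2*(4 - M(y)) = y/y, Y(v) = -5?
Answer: 1111164957/2 ≈ 5.5558e+8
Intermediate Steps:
M(y) = 7/2 (M(y) = 4 - y/(2*y) = 4 - ½*1 = 4 - ½ = 7/2)
F(h, T) = -20*T + T*h
Z(X) = -7*(520 - 26*X)/X (Z(X) = -7*(-26*(-20 + X))/X = -7*(520 - 26*X)/X)
(M(5) + Z(Y(8)))*(-82*(-1647) + 473137) = (7/2 + (182 - 3640/(-5)))*(-82*(-1647) + 473137) = (7/2 + (182 - 3640*(-⅕)))*(135054 + 473137) = (7/2 + (182 + 728))*608191 = (7/2 + 910)*608191 = (1827/2)*608191 = 1111164957/2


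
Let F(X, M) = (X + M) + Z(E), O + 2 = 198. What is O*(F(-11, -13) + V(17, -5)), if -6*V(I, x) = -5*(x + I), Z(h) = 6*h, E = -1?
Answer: -3920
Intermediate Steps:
O = 196 (O = -2 + 198 = 196)
V(I, x) = 5*I/6 + 5*x/6 (V(I, x) = -(-5)*(x + I)/6 = -(-5)*(I + x)/6 = -(-5*I - 5*x)/6 = 5*I/6 + 5*x/6)
F(X, M) = -6 + M + X (F(X, M) = (X + M) + 6*(-1) = (M + X) - 6 = -6 + M + X)
O*(F(-11, -13) + V(17, -5)) = 196*((-6 - 13 - 11) + ((5/6)*17 + (5/6)*(-5))) = 196*(-30 + (85/6 - 25/6)) = 196*(-30 + 10) = 196*(-20) = -3920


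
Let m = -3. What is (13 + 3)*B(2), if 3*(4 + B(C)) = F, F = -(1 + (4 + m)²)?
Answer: -224/3 ≈ -74.667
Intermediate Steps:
F = -2 (F = -(1 + (4 - 3)²) = -(1 + 1²) = -(1 + 1) = -1*2 = -2)
B(C) = -14/3 (B(C) = -4 + (⅓)*(-2) = -4 - ⅔ = -14/3)
(13 + 3)*B(2) = (13 + 3)*(-14/3) = 16*(-14/3) = -224/3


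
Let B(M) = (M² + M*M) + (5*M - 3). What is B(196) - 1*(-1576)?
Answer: 79385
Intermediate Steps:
B(M) = -3 + 2*M² + 5*M (B(M) = (M² + M²) + (-3 + 5*M) = 2*M² + (-3 + 5*M) = -3 + 2*M² + 5*M)
B(196) - 1*(-1576) = (-3 + 2*196² + 5*196) - 1*(-1576) = (-3 + 2*38416 + 980) + 1576 = (-3 + 76832 + 980) + 1576 = 77809 + 1576 = 79385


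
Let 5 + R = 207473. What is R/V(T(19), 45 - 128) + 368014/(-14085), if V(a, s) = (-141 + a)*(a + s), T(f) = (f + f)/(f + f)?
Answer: -65130697/8084790 ≈ -8.0560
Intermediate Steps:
T(f) = 1 (T(f) = (2*f)/((2*f)) = (2*f)*(1/(2*f)) = 1)
R = 207468 (R = -5 + 207473 = 207468)
R/V(T(19), 45 - 128) + 368014/(-14085) = 207468/(1² - 141*1 - 141*(45 - 128) + 1*(45 - 128)) + 368014/(-14085) = 207468/(1 - 141 - 141*(-83) + 1*(-83)) + 368014*(-1/14085) = 207468/(1 - 141 + 11703 - 83) - 368014/14085 = 207468/11480 - 368014/14085 = 207468*(1/11480) - 368014/14085 = 51867/2870 - 368014/14085 = -65130697/8084790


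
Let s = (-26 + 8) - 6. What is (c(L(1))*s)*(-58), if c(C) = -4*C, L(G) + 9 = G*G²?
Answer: 44544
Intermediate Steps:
s = -24 (s = -18 - 6 = -24)
L(G) = -9 + G³ (L(G) = -9 + G*G² = -9 + G³)
(c(L(1))*s)*(-58) = (-4*(-9 + 1³)*(-24))*(-58) = (-4*(-9 + 1)*(-24))*(-58) = (-4*(-8)*(-24))*(-58) = (32*(-24))*(-58) = -768*(-58) = 44544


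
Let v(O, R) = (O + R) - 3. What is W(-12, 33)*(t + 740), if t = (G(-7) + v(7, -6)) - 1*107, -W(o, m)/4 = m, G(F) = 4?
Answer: -83820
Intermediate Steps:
v(O, R) = -3 + O + R
W(o, m) = -4*m
t = -105 (t = (4 + (-3 + 7 - 6)) - 1*107 = (4 - 2) - 107 = 2 - 107 = -105)
W(-12, 33)*(t + 740) = (-4*33)*(-105 + 740) = -132*635 = -83820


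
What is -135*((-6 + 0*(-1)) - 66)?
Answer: 9720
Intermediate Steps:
-135*((-6 + 0*(-1)) - 66) = -135*((-6 + 0) - 66) = -135*(-6 - 66) = -135*(-72) = 9720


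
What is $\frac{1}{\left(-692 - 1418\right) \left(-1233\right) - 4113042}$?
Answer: $- \frac{1}{1511412} \approx -6.6163 \cdot 10^{-7}$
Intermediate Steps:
$\frac{1}{\left(-692 - 1418\right) \left(-1233\right) - 4113042} = \frac{1}{\left(-2110\right) \left(-1233\right) - 4113042} = \frac{1}{2601630 - 4113042} = \frac{1}{-1511412} = - \frac{1}{1511412}$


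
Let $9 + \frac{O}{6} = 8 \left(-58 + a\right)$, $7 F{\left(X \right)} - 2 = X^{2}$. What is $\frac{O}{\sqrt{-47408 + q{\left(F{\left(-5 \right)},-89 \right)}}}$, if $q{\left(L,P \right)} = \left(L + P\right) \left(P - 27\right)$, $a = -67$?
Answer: $\frac{3027 i \sqrt{28735}}{16420} \approx 31.25 i$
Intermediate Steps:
$F{\left(X \right)} = \frac{2}{7} + \frac{X^{2}}{7}$
$q{\left(L,P \right)} = \left(-27 + P\right) \left(L + P\right)$ ($q{\left(L,P \right)} = \left(L + P\right) \left(-27 + P\right) = \left(-27 + P\right) \left(L + P\right)$)
$O = -6054$ ($O = -54 + 6 \cdot 8 \left(-58 - 67\right) = -54 + 6 \cdot 8 \left(-125\right) = -54 + 6 \left(-1000\right) = -54 - 6000 = -6054$)
$\frac{O}{\sqrt{-47408 + q{\left(F{\left(-5 \right)},-89 \right)}}} = - \frac{6054}{\sqrt{-47408 + \left(\left(-89\right)^{2} - 27 \left(\frac{2}{7} + \frac{\left(-5\right)^{2}}{7}\right) - -2403 + \left(\frac{2}{7} + \frac{\left(-5\right)^{2}}{7}\right) \left(-89\right)\right)}} = - \frac{6054}{\sqrt{-47408 + \left(7921 - 27 \left(\frac{2}{7} + \frac{1}{7} \cdot 25\right) + 2403 + \left(\frac{2}{7} + \frac{1}{7} \cdot 25\right) \left(-89\right)\right)}} = - \frac{6054}{\sqrt{-47408 + \left(7921 - 27 \left(\frac{2}{7} + \frac{25}{7}\right) + 2403 + \left(\frac{2}{7} + \frac{25}{7}\right) \left(-89\right)\right)}} = - \frac{6054}{\sqrt{-47408 + \left(7921 - \frac{729}{7} + 2403 + \frac{27}{7} \left(-89\right)\right)}} = - \frac{6054}{\sqrt{-47408 + \left(7921 - \frac{729}{7} + 2403 - \frac{2403}{7}\right)}} = - \frac{6054}{\sqrt{-47408 + \frac{69136}{7}}} = - \frac{6054}{\sqrt{- \frac{262720}{7}}} = - \frac{6054}{\frac{8}{7} i \sqrt{28735}} = - 6054 \left(- \frac{i \sqrt{28735}}{32840}\right) = \frac{3027 i \sqrt{28735}}{16420}$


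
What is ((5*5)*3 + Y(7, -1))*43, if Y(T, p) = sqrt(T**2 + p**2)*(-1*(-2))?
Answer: 3225 + 430*sqrt(2) ≈ 3833.1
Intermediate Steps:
Y(T, p) = 2*sqrt(T**2 + p**2) (Y(T, p) = sqrt(T**2 + p**2)*2 = 2*sqrt(T**2 + p**2))
((5*5)*3 + Y(7, -1))*43 = ((5*5)*3 + 2*sqrt(7**2 + (-1)**2))*43 = (25*3 + 2*sqrt(49 + 1))*43 = (75 + 2*sqrt(50))*43 = (75 + 2*(5*sqrt(2)))*43 = (75 + 10*sqrt(2))*43 = 3225 + 430*sqrt(2)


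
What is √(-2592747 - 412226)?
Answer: I*√3004973 ≈ 1733.5*I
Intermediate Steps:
√(-2592747 - 412226) = √(-3004973) = I*√3004973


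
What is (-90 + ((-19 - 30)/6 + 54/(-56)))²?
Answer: 69338929/7056 ≈ 9826.9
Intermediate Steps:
(-90 + ((-19 - 30)/6 + 54/(-56)))² = (-90 + (-49*⅙ + 54*(-1/56)))² = (-90 + (-49/6 - 27/28))² = (-90 - 767/84)² = (-8327/84)² = 69338929/7056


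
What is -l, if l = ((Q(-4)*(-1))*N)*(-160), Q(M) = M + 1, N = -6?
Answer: -2880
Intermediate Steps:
Q(M) = 1 + M
l = 2880 (l = (((1 - 4)*(-1))*(-6))*(-160) = (-3*(-1)*(-6))*(-160) = (3*(-6))*(-160) = -18*(-160) = 2880)
-l = -1*2880 = -2880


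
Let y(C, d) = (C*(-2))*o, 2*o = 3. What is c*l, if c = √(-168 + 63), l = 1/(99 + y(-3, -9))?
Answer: I*√105/108 ≈ 0.094879*I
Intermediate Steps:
o = 3/2 (o = (½)*3 = 3/2 ≈ 1.5000)
y(C, d) = -3*C (y(C, d) = (C*(-2))*(3/2) = -2*C*(3/2) = -3*C)
l = 1/108 (l = 1/(99 - 3*(-3)) = 1/(99 + 9) = 1/108 ≈ 0.0092593)
c = I*√105 (c = √(-105) = I*√105 ≈ 10.247*I)
c*l = (I*√105)*(1/108) = I*√105/108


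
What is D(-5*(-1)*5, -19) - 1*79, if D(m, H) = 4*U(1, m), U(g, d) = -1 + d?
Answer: 17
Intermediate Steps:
D(m, H) = -4 + 4*m (D(m, H) = 4*(-1 + m) = -4 + 4*m)
D(-5*(-1)*5, -19) - 1*79 = (-4 + 4*(-5*(-1)*5)) - 1*79 = (-4 + 4*(5*5)) - 79 = (-4 + 4*25) - 79 = (-4 + 100) - 79 = 96 - 79 = 17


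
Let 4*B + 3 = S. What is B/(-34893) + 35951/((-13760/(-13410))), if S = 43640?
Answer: 1682186672735/48012768 ≈ 35036.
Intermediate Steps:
B = 43637/4 (B = -¾ + (¼)*43640 = -¾ + 10910 = 43637/4 ≈ 10909.)
B/(-34893) + 35951/((-13760/(-13410))) = (43637/4)/(-34893) + 35951/((-13760/(-13410))) = (43637/4)*(-1/34893) + 35951/((-13760*(-1/13410))) = -43637/139572 + 35951/(1376/1341) = -43637/139572 + 35951*(1341/1376) = -43637/139572 + 48210291/1376 = 1682186672735/48012768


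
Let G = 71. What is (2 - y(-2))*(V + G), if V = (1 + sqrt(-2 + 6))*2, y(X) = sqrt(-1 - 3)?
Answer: 154 - 154*I ≈ 154.0 - 154.0*I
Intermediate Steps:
y(X) = 2*I (y(X) = sqrt(-4) = 2*I)
V = 6 (V = (1 + sqrt(4))*2 = (1 + 2)*2 = 3*2 = 6)
(2 - y(-2))*(V + G) = (2 - 2*I)*(6 + 71) = (2 - 2*I)*77 = 154 - 154*I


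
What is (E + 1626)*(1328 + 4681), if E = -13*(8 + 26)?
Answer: 7114656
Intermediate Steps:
E = -442 (E = -13*34 = -442)
(E + 1626)*(1328 + 4681) = (-442 + 1626)*(1328 + 4681) = 1184*6009 = 7114656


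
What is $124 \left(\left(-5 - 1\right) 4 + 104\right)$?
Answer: $9920$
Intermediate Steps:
$124 \left(\left(-5 - 1\right) 4 + 104\right) = 124 \left(\left(-6\right) 4 + 104\right) = 124 \left(-24 + 104\right) = 124 \cdot 80 = 9920$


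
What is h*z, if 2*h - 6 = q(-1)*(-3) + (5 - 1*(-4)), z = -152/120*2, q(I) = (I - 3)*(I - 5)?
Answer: 361/5 ≈ 72.200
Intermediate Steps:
q(I) = (-5 + I)*(-3 + I) (q(I) = (-3 + I)*(-5 + I) = (-5 + I)*(-3 + I))
z = -38/15 (z = -152*1/120*2 = -19/15*2 = -38/15 ≈ -2.5333)
h = -57/2 (h = 3 + ((15 + (-1)**2 - 8*(-1))*(-3) + (5 - 1*(-4)))/2 = 3 + ((15 + 1 + 8)*(-3) + (5 + 4))/2 = 3 + (24*(-3) + 9)/2 = 3 + (-72 + 9)/2 = 3 + (1/2)*(-63) = 3 - 63/2 = -57/2 ≈ -28.500)
h*z = -57/2*(-38/15) = 361/5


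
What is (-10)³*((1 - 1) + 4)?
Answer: -4000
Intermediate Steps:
(-10)³*((1 - 1) + 4) = -1000*(0 + 4) = -1000*4 = -4000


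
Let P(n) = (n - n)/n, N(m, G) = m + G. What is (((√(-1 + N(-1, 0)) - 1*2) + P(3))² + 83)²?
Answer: 7193 - 680*I*√2 ≈ 7193.0 - 961.67*I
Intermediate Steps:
N(m, G) = G + m
P(n) = 0 (P(n) = 0/n = 0)
(((√(-1 + N(-1, 0)) - 1*2) + P(3))² + 83)² = (((√(-1 + (0 - 1)) - 1*2) + 0)² + 83)² = (((√(-1 - 1) - 2) + 0)² + 83)² = (((√(-2) - 2) + 0)² + 83)² = (((I*√2 - 2) + 0)² + 83)² = (((-2 + I*√2) + 0)² + 83)² = ((-2 + I*√2)² + 83)² = (83 + (-2 + I*√2)²)²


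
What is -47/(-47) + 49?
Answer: 50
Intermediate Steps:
-47/(-47) + 49 = -1/47*(-47) + 49 = 1 + 49 = 50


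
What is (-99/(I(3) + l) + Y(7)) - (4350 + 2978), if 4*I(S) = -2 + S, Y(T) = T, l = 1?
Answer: -37001/5 ≈ -7400.2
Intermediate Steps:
I(S) = -1/2 + S/4 (I(S) = (-2 + S)/4 = -1/2 + S/4)
(-99/(I(3) + l) + Y(7)) - (4350 + 2978) = (-99/((-1/2 + (1/4)*3) + 1) + 7) - (4350 + 2978) = (-99/((-1/2 + 3/4) + 1) + 7) - 1*7328 = (-99/(1/4 + 1) + 7) - 7328 = (-99/5/4 + 7) - 7328 = (-99*4/5 + 7) - 7328 = (-396/5 + 7) - 7328 = -361/5 - 7328 = -37001/5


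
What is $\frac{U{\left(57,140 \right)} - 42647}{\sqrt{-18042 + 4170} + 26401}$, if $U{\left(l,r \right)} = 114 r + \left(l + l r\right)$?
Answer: $- \frac{28963450}{41001569} + \frac{74600 i \sqrt{3}}{41001569} \approx -0.7064 + 0.0031514 i$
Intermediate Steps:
$U{\left(l,r \right)} = l + 114 r + l r$
$\frac{U{\left(57,140 \right)} - 42647}{\sqrt{-18042 + 4170} + 26401} = \frac{\left(57 + 114 \cdot 140 + 57 \cdot 140\right) - 42647}{\sqrt{-18042 + 4170} + 26401} = \frac{\left(57 + 15960 + 7980\right) - 42647}{\sqrt{-13872} + 26401} = \frac{23997 - 42647}{68 i \sqrt{3} + 26401} = - \frac{18650}{26401 + 68 i \sqrt{3}}$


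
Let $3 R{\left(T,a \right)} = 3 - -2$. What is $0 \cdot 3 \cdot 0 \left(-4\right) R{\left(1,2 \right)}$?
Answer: $0$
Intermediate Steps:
$R{\left(T,a \right)} = \frac{5}{3}$ ($R{\left(T,a \right)} = \frac{3 - -2}{3} = \frac{3 + 2}{3} = \frac{1}{3} \cdot 5 = \frac{5}{3}$)
$0 \cdot 3 \cdot 0 \left(-4\right) R{\left(1,2 \right)} = 0 \cdot 3 \cdot 0 \left(-4\right) \frac{5}{3} = 0 \cdot 0 \left(-4\right) \frac{5}{3} = 0 \cdot 0 \cdot \frac{5}{3} = 0 \cdot \frac{5}{3} = 0$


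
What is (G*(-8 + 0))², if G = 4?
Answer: 1024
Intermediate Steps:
(G*(-8 + 0))² = (4*(-8 + 0))² = (4*(-8))² = (-32)² = 1024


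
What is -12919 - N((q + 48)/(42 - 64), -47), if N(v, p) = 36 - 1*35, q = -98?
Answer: -12920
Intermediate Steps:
N(v, p) = 1 (N(v, p) = 36 - 35 = 1)
-12919 - N((q + 48)/(42 - 64), -47) = -12919 - 1*1 = -12919 - 1 = -12920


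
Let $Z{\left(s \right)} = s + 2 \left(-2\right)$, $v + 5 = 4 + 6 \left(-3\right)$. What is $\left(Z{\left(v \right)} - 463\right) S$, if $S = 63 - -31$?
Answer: $-45684$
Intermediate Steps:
$S = 94$ ($S = 63 + 31 = 94$)
$v = -19$ ($v = -5 + \left(4 + 6 \left(-3\right)\right) = -5 + \left(4 - 18\right) = -5 - 14 = -19$)
$Z{\left(s \right)} = -4 + s$ ($Z{\left(s \right)} = s - 4 = -4 + s$)
$\left(Z{\left(v \right)} - 463\right) S = \left(\left(-4 - 19\right) - 463\right) 94 = \left(-23 - 463\right) 94 = \left(-486\right) 94 = -45684$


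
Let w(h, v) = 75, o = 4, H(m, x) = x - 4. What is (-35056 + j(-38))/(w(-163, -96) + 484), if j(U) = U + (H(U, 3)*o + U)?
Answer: -35136/559 ≈ -62.855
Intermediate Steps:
H(m, x) = -4 + x
j(U) = -4 + 2*U (j(U) = U + ((-4 + 3)*4 + U) = U + (-1*4 + U) = U + (-4 + U) = -4 + 2*U)
(-35056 + j(-38))/(w(-163, -96) + 484) = (-35056 + (-4 + 2*(-38)))/(75 + 484) = (-35056 + (-4 - 76))/559 = (-35056 - 80)*(1/559) = -35136*1/559 = -35136/559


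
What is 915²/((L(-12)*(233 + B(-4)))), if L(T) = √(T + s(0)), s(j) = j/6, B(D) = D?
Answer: -279075*I*√3/458 ≈ -1055.4*I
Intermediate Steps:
s(j) = j/6 (s(j) = j*(⅙) = j/6)
L(T) = √T (L(T) = √(T + (⅙)*0) = √(T + 0) = √T)
915²/((L(-12)*(233 + B(-4)))) = 915²/((√(-12)*(233 - 4))) = 837225/(((2*I*√3)*229)) = 837225/((458*I*√3)) = 837225*(-I*√3/1374) = -279075*I*√3/458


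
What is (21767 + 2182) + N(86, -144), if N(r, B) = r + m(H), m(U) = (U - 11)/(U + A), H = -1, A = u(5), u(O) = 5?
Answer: 24032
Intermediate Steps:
A = 5
m(U) = (-11 + U)/(5 + U) (m(U) = (U - 11)/(U + 5) = (-11 + U)/(5 + U))
N(r, B) = -3 + r (N(r, B) = r + (-11 - 1)/(5 - 1) = r - 12/4 = r + (¼)*(-12) = r - 3 = -3 + r)
(21767 + 2182) + N(86, -144) = (21767 + 2182) + (-3 + 86) = 23949 + 83 = 24032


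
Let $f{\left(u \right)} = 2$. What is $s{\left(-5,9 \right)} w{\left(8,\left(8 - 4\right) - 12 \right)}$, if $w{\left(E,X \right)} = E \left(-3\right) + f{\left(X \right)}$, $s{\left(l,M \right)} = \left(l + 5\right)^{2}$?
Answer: $0$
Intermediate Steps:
$s{\left(l,M \right)} = \left(5 + l\right)^{2}$
$w{\left(E,X \right)} = 2 - 3 E$ ($w{\left(E,X \right)} = E \left(-3\right) + 2 = - 3 E + 2 = 2 - 3 E$)
$s{\left(-5,9 \right)} w{\left(8,\left(8 - 4\right) - 12 \right)} = \left(5 - 5\right)^{2} \left(2 - 24\right) = 0^{2} \left(2 - 24\right) = 0 \left(-22\right) = 0$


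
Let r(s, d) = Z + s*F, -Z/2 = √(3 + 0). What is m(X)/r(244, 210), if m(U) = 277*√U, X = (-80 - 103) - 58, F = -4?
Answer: -67588*I*√241/238141 + 277*I*√723/476282 ≈ -4.3904*I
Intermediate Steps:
Z = -2*√3 (Z = -2*√(3 + 0) = -2*√3 ≈ -3.4641)
X = -241 (X = -183 - 58 = -241)
r(s, d) = -4*s - 2*√3 (r(s, d) = -2*√3 + s*(-4) = -2*√3 - 4*s = -4*s - 2*√3)
m(X)/r(244, 210) = (277*√(-241))/(-4*244 - 2*√3) = (277*(I*√241))/(-976 - 2*√3) = (277*I*√241)/(-976 - 2*√3) = 277*I*√241/(-976 - 2*√3)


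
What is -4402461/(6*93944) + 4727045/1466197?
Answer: -1263470005979/275480821936 ≈ -4.5864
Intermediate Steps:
-4402461/(6*93944) + 4727045/1466197 = -4402461/563664 + 4727045*(1/1466197) = -4402461*1/563664 + 4727045/1466197 = -1467487/187888 + 4727045/1466197 = -1263470005979/275480821936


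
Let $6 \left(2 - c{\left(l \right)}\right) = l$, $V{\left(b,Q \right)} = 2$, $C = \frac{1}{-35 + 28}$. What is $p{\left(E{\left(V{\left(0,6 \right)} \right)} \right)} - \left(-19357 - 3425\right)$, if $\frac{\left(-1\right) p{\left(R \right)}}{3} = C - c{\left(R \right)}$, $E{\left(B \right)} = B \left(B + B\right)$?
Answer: $\frac{159491}{7} \approx 22784.0$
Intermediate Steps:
$C = - \frac{1}{7}$ ($C = \frac{1}{-7} = - \frac{1}{7} \approx -0.14286$)
$c{\left(l \right)} = 2 - \frac{l}{6}$
$E{\left(B \right)} = 2 B^{2}$ ($E{\left(B \right)} = B 2 B = 2 B^{2}$)
$p{\left(R \right)} = \frac{45}{7} - \frac{R}{2}$ ($p{\left(R \right)} = - 3 \left(- \frac{1}{7} - \left(2 - \frac{R}{6}\right)\right) = - 3 \left(- \frac{1}{7} + \left(-2 + \frac{R}{6}\right)\right) = - 3 \left(- \frac{15}{7} + \frac{R}{6}\right) = \frac{45}{7} - \frac{R}{2}$)
$p{\left(E{\left(V{\left(0,6 \right)} \right)} \right)} - \left(-19357 - 3425\right) = \left(\frac{45}{7} - \frac{2 \cdot 2^{2}}{2}\right) - \left(-19357 - 3425\right) = \left(\frac{45}{7} - \frac{2 \cdot 4}{2}\right) - -22782 = \left(\frac{45}{7} - 4\right) + 22782 = \frac{17}{7} + 22782 = \frac{159491}{7}$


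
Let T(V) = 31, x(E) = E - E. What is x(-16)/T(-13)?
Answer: 0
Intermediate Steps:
x(E) = 0
x(-16)/T(-13) = 0/31 = 0*(1/31) = 0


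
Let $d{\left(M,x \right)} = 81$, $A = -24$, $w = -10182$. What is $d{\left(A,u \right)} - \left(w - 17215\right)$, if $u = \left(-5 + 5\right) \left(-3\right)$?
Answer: $27478$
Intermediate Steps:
$u = 0$ ($u = 0 \left(-3\right) = 0$)
$d{\left(A,u \right)} - \left(w - 17215\right) = 81 - \left(-10182 - 17215\right) = 81 - -27397 = 81 + 27397 = 27478$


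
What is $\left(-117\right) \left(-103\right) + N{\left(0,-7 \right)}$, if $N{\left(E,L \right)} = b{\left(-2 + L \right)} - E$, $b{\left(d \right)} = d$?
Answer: $12042$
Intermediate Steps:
$N{\left(E,L \right)} = -2 + L - E$ ($N{\left(E,L \right)} = \left(-2 + L\right) - E = -2 + L - E$)
$\left(-117\right) \left(-103\right) + N{\left(0,-7 \right)} = \left(-117\right) \left(-103\right) - 9 = 12051 - 9 = 12042$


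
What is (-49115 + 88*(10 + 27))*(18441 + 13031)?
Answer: -1443274448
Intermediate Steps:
(-49115 + 88*(10 + 27))*(18441 + 13031) = (-49115 + 88*37)*31472 = (-49115 + 3256)*31472 = -45859*31472 = -1443274448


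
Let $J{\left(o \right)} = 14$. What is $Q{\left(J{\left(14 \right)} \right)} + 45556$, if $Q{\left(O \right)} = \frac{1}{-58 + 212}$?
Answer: $\frac{7015625}{154} \approx 45556.0$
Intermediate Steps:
$Q{\left(O \right)} = \frac{1}{154}$
$Q{\left(J{\left(14 \right)} \right)} + 45556 = \frac{1}{154} + 45556 = \frac{7015625}{154}$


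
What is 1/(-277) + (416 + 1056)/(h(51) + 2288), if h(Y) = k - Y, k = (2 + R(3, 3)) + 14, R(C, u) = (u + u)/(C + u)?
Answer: 8815/13573 ≈ 0.64945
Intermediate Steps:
R(C, u) = 2*u/(C + u) (R(C, u) = (2*u)/(C + u) = 2*u/(C + u))
k = 17 (k = (2 + 2*3/(3 + 3)) + 14 = (2 + 2*3/6) + 14 = (2 + 2*3*(⅙)) + 14 = (2 + 1) + 14 = 3 + 14 = 17)
h(Y) = 17 - Y
1/(-277) + (416 + 1056)/(h(51) + 2288) = 1/(-277) + (416 + 1056)/((17 - 1*51) + 2288) = -1/277 + 1472/((17 - 51) + 2288) = -1/277 + 1472/(-34 + 2288) = -1/277 + 1472/2254 = -1/277 + 1472*(1/2254) = -1/277 + 32/49 = 8815/13573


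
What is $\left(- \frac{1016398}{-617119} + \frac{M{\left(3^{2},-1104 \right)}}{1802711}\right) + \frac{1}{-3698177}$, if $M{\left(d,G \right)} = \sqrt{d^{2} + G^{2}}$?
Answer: $\frac{3758819089327}{2282215292063} + \frac{3 \sqrt{135433}}{1802711} \approx 1.6476$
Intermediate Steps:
$M{\left(d,G \right)} = \sqrt{G^{2} + d^{2}}$
$\left(- \frac{1016398}{-617119} + \frac{M{\left(3^{2},-1104 \right)}}{1802711}\right) + \frac{1}{-3698177} = \left(- \frac{1016398}{-617119} + \frac{\sqrt{\left(-1104\right)^{2} + \left(3^{2}\right)^{2}}}{1802711}\right) + \frac{1}{-3698177} = \left(\left(-1016398\right) \left(- \frac{1}{617119}\right) + \sqrt{1218816 + 9^{2}} \cdot \frac{1}{1802711}\right) - \frac{1}{3698177} = \left(\frac{1016398}{617119} + \sqrt{1218816 + 81} \cdot \frac{1}{1802711}\right) - \frac{1}{3698177} = \left(\frac{1016398}{617119} + \sqrt{1218897} \cdot \frac{1}{1802711}\right) - \frac{1}{3698177} = \left(\frac{1016398}{617119} + 3 \sqrt{135433} \cdot \frac{1}{1802711}\right) - \frac{1}{3698177} = \left(\frac{1016398}{617119} + \frac{3 \sqrt{135433}}{1802711}\right) - \frac{1}{3698177} = \frac{3758819089327}{2282215292063} + \frac{3 \sqrt{135433}}{1802711}$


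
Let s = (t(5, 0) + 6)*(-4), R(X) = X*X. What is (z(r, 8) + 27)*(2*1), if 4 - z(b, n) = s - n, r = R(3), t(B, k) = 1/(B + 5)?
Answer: 634/5 ≈ 126.80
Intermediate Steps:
t(B, k) = 1/(5 + B)
R(X) = X²
s = -122/5 (s = (1/(5 + 5) + 6)*(-4) = (1/10 + 6)*(-4) = (⅒ + 6)*(-4) = (61/10)*(-4) = -122/5 ≈ -24.400)
r = 9 (r = 3² = 9)
z(b, n) = 142/5 + n (z(b, n) = 4 - (-122/5 - n) = 4 + (122/5 + n) = 142/5 + n)
(z(r, 8) + 27)*(2*1) = ((142/5 + 8) + 27)*(2*1) = (182/5 + 27)*2 = (317/5)*2 = 634/5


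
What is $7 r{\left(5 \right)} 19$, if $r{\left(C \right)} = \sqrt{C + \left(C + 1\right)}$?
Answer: $133 \sqrt{11} \approx 441.11$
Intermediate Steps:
$r{\left(C \right)} = \sqrt{1 + 2 C}$ ($r{\left(C \right)} = \sqrt{C + \left(1 + C\right)} = \sqrt{1 + 2 C}$)
$7 r{\left(5 \right)} 19 = 7 \sqrt{1 + 2 \cdot 5} \cdot 19 = 7 \sqrt{1 + 10} \cdot 19 = 7 \sqrt{11} \cdot 19 = 133 \sqrt{11}$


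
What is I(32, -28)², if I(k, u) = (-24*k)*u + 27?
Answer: 463583961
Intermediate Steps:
I(k, u) = 27 - 24*k*u (I(k, u) = -24*k*u + 27 = 27 - 24*k*u)
I(32, -28)² = (27 - 24*32*(-28))² = (27 + 21504)² = 21531² = 463583961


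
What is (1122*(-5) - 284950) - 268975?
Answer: -559535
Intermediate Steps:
(1122*(-5) - 284950) - 268975 = (-5610 - 284950) - 268975 = -290560 - 268975 = -559535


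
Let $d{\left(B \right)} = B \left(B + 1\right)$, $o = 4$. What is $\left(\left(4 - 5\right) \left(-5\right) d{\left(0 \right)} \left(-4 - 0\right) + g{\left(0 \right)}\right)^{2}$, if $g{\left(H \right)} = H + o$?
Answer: $16$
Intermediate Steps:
$d{\left(B \right)} = B \left(1 + B\right)$
$g{\left(H \right)} = 4 + H$ ($g{\left(H \right)} = H + 4 = 4 + H$)
$\left(\left(4 - 5\right) \left(-5\right) d{\left(0 \right)} \left(-4 - 0\right) + g{\left(0 \right)}\right)^{2} = \left(\left(4 - 5\right) \left(-5\right) 0 \left(1 + 0\right) \left(-4 - 0\right) + \left(4 + 0\right)\right)^{2} = \left(\left(-1\right) \left(-5\right) 0 \cdot 1 \left(-4 + 0\right) + 4\right)^{2} = \left(5 \cdot 0 \left(-4\right) + 4\right)^{2} = \left(0 \left(-4\right) + 4\right)^{2} = \left(0 + 4\right)^{2} = 4^{2} = 16$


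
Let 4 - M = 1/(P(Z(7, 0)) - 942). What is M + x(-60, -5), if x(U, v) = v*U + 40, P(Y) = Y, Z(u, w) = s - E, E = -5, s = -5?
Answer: 324049/942 ≈ 344.00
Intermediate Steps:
Z(u, w) = 0 (Z(u, w) = -5 - 1*(-5) = -5 + 5 = 0)
x(U, v) = 40 + U*v (x(U, v) = U*v + 40 = 40 + U*v)
M = 3769/942 (M = 4 - 1/(0 - 942) = 4 - 1/(-942) = 4 - 1*(-1/942) = 4 + 1/942 = 3769/942 ≈ 4.0011)
M + x(-60, -5) = 3769/942 + (40 - 60*(-5)) = 3769/942 + (40 + 300) = 3769/942 + 340 = 324049/942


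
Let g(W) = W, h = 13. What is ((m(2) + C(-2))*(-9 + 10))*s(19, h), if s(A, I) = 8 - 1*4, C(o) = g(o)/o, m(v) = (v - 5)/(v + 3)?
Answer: 8/5 ≈ 1.6000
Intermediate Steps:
m(v) = (-5 + v)/(3 + v)
C(o) = 1 (C(o) = o/o = 1)
s(A, I) = 4 (s(A, I) = 8 - 4 = 4)
((m(2) + C(-2))*(-9 + 10))*s(19, h) = (((-5 + 2)/(3 + 2) + 1)*(-9 + 10))*4 = ((-3/5 + 1)*1)*4 = (((⅕)*(-3) + 1)*1)*4 = ((-⅗ + 1)*1)*4 = ((⅖)*1)*4 = (⅖)*4 = 8/5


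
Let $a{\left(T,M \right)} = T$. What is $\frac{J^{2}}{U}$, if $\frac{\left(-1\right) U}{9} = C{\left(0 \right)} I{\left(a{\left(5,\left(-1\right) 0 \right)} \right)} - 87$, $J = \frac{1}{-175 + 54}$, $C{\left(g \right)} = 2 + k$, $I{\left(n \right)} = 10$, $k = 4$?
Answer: $\frac{1}{3557763} \approx 2.8108 \cdot 10^{-7}$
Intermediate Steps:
$C{\left(g \right)} = 6$ ($C{\left(g \right)} = 2 + 4 = 6$)
$J = - \frac{1}{121}$ ($J = \frac{1}{-121} = - \frac{1}{121} \approx -0.0082645$)
$U = 243$ ($U = - 9 \left(6 \cdot 10 - 87\right) = - 9 \left(60 - 87\right) = \left(-9\right) \left(-27\right) = 243$)
$\frac{J^{2}}{U} = \frac{\left(- \frac{1}{121}\right)^{2}}{243} = \frac{1}{14641} \cdot \frac{1}{243} = \frac{1}{3557763}$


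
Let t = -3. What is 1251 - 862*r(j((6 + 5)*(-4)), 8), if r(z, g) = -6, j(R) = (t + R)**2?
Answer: 6423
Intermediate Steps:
j(R) = (-3 + R)**2
1251 - 862*r(j((6 + 5)*(-4)), 8) = 1251 - 862*(-6) = 1251 + 5172 = 6423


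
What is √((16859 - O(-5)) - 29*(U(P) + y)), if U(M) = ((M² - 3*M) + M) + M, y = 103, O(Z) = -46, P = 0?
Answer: √13918 ≈ 117.97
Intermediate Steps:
U(M) = M² - M (U(M) = (M² - 2*M) + M = M² - M)
√((16859 - O(-5)) - 29*(U(P) + y)) = √((16859 - 1*(-46)) - 29*(0*(-1 + 0) + 103)) = √((16859 + 46) - 29*(0*(-1) + 103)) = √(16905 - 29*(0 + 103)) = √(16905 - 29*103) = √(16905 - 2987) = √13918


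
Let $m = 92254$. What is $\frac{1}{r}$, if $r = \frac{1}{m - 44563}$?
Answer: $47691$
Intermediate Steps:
$r = \frac{1}{47691}$ ($r = \frac{1}{92254 - 44563} = \frac{1}{47691} \approx 2.0968 \cdot 10^{-5}$)
$\frac{1}{r} = \frac{1}{\frac{1}{47691}} = 47691$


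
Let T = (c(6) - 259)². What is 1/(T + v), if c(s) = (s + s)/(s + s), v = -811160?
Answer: -1/744596 ≈ -1.3430e-6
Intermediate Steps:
c(s) = 1 (c(s) = (2*s)/((2*s)) = (2*s)*(1/(2*s)) = 1)
T = 66564 (T = (1 - 259)² = (-258)² = 66564)
1/(T + v) = 1/(66564 - 811160) = 1/(-744596) = -1/744596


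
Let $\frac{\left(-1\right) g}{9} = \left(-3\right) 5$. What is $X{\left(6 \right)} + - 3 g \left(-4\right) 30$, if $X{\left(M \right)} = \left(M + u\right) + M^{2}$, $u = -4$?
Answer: $48638$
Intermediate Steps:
$g = 135$ ($g = - 9 \left(\left(-3\right) 5\right) = \left(-9\right) \left(-15\right) = 135$)
$X{\left(M \right)} = -4 + M + M^{2}$ ($X{\left(M \right)} = \left(M - 4\right) + M^{2} = \left(-4 + M\right) + M^{2} = -4 + M + M^{2}$)
$X{\left(6 \right)} + - 3 g \left(-4\right) 30 = \left(-4 + 6 + 6^{2}\right) + \left(-3\right) 135 \left(-4\right) 30 = \left(-4 + 6 + 36\right) + \left(-405\right) \left(-4\right) 30 = 38 + 1620 \cdot 30 = 38 + 48600 = 48638$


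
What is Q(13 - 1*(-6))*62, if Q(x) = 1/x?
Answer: 62/19 ≈ 3.2632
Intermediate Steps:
Q(13 - 1*(-6))*62 = 62/(13 - 1*(-6)) = 62/(13 + 6) = 62/19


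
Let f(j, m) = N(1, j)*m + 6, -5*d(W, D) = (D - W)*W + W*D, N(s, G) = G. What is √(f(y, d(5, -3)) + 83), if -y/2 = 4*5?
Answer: 3*I*√39 ≈ 18.735*I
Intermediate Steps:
y = -40 (y = -8*5 = -2*20 = -40)
d(W, D) = -D*W/5 - W*(D - W)/5 (d(W, D) = -((D - W)*W + W*D)/5 = -(W*(D - W) + D*W)/5 = -(D*W + W*(D - W))/5 = -D*W/5 - W*(D - W)/5)
f(j, m) = 6 + j*m (f(j, m) = j*m + 6 = 6 + j*m)
√(f(y, d(5, -3)) + 83) = √((6 - 8*5*(5 - 2*(-3))) + 83) = √((6 - 8*5*(5 + 6)) + 83) = √((6 - 8*5*11) + 83) = √((6 - 40*11) + 83) = √((6 - 440) + 83) = √(-434 + 83) = √(-351) = 3*I*√39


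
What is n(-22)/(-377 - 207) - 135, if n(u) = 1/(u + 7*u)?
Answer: -13875839/102784 ≈ -135.00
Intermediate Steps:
n(u) = 1/(8*u)
n(-22)/(-377 - 207) - 135 = ((⅛)/(-22))/(-377 - 207) - 135 = ((⅛)*(-1/22))/(-584) - 135 = -1/176*(-1/584) - 135 = 1/102784 - 135 = -13875839/102784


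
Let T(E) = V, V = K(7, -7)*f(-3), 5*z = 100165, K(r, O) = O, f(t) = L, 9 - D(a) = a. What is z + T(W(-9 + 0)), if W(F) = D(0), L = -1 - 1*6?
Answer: 20082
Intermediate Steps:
D(a) = 9 - a
L = -7 (L = -1 - 6 = -7)
W(F) = 9 (W(F) = 9 - 1*0 = 9 + 0 = 9)
f(t) = -7
z = 20033 (z = (⅕)*100165 = 20033)
V = 49 (V = -7*(-7) = 49)
T(E) = 49
z + T(W(-9 + 0)) = 20033 + 49 = 20082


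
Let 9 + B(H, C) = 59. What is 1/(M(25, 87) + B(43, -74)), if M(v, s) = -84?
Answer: -1/34 ≈ -0.029412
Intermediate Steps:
B(H, C) = 50 (B(H, C) = -9 + 59 = 50)
1/(M(25, 87) + B(43, -74)) = 1/(-84 + 50) = 1/(-34) = -1/34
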